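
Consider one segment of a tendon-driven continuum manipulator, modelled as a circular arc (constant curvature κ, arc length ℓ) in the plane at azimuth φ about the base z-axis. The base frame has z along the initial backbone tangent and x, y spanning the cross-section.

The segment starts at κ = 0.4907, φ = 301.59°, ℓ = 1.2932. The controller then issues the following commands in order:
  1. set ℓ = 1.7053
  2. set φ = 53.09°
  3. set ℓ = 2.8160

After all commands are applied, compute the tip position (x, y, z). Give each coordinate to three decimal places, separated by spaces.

initial: κ=0.4907, φ=301.59°, ℓ=1.2932
cmd 1: set ℓ=1.7053 → (κ,φ,ℓ)=(0.4907,301.59°,1.7053) → tip=(0.3524,-0.5731,1.5131)
cmd 2: set φ=53.09° → (κ,φ,ℓ)=(0.4907,53.09°,1.7053) → tip=(0.4041,0.5380,1.5131)
cmd 3: set ℓ=2.8160 → (κ,φ,ℓ)=(0.4907,53.09°,2.8160) → tip=(0.9940,1.3234,2.0016)

0.994 1.323 2.002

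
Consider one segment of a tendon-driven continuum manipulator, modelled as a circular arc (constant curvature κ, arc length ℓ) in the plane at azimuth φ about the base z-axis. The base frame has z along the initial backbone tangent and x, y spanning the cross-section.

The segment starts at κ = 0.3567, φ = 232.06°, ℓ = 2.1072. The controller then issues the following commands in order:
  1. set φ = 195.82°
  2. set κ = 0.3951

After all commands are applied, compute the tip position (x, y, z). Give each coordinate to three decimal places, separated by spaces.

-0.796 -0.226 1.872

initial: κ=0.3567, φ=232.06°, ℓ=2.1072
cmd 1: set φ=195.82° → (κ,φ,ℓ)=(0.3567,195.82°,2.1072) → tip=(-0.7267,-0.2059,1.9143)
cmd 2: set κ=0.3951 → (κ,φ,ℓ)=(0.3951,195.82°,2.1072) → tip=(-0.7963,-0.2256,1.8721)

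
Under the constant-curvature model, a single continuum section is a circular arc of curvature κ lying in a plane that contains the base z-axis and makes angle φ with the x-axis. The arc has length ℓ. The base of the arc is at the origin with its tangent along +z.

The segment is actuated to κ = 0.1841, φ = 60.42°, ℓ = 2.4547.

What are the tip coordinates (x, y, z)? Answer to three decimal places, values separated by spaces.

θ = κ·ℓ = 0.1841 × 2.4547 = 0.45191 rad
ρ = (1 − cos θ)/κ = (1 − 0.89961)/0.1841 = 0.54528
z = sin θ / κ = 0.43668/0.1841 = 2.37200
x = ρ cos φ = 0.54528 × cos(60.42°) = 0.26917
y = ρ sin φ = 0.54528 × sin(60.42°) = 0.47421

0.269 0.474 2.372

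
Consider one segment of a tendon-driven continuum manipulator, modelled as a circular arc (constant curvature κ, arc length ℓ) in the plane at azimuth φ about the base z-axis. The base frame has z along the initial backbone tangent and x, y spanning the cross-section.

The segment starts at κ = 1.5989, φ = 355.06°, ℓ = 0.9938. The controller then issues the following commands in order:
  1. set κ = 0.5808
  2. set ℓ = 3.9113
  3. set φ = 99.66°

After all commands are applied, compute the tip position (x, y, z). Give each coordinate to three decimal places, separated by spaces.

-0.475 2.792 1.316

initial: κ=1.5989, φ=355.06°, ℓ=0.9938
cmd 1: set κ=0.5808 → (κ,φ,ℓ)=(0.5808,355.06°,0.9938) → tip=(0.2779,-0.0240,0.9395)
cmd 2: set ℓ=3.9113 → (κ,φ,ℓ)=(0.5808,355.06°,3.9113) → tip=(2.8216,-0.2439,1.3159)
cmd 3: set φ=99.66° → (κ,φ,ℓ)=(0.5808,99.66°,3.9113) → tip=(-0.4752,2.7920,1.3159)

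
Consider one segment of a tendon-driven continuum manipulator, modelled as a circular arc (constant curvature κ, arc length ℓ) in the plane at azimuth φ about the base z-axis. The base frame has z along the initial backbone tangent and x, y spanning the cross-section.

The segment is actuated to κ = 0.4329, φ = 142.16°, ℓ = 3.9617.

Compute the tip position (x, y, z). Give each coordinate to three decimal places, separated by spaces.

-2.086 1.621 2.286

θ = κ·ℓ = 0.4329 × 3.9617 = 1.71502 rad
ρ = (1 − cos θ)/κ = (1 − -0.14372)/0.4329 = 2.64201
z = sin θ / κ = 0.98962/0.4329 = 2.28602
x = ρ cos φ = 2.64201 × cos(142.16°) = -2.08646
y = ρ sin φ = 2.64201 × sin(142.16°) = 1.62076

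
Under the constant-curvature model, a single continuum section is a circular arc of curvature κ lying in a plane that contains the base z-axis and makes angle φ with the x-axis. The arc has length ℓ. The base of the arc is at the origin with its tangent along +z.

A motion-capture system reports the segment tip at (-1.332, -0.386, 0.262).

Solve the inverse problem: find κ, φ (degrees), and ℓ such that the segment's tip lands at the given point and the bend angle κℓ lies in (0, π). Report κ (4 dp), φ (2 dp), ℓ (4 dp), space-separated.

1.3925 196.16 1.9879

ρ = √(x²+y²) = √(-1.332² + -0.386²) = 1.38680
φ = atan2(y, x) mod 360° = atan2(-0.386, -1.332) = 196.1610°
|p|² = ρ² + z² = 1.38680² + 0.262² = 1.99186
κ = 2ρ / |p|² = 2×1.38680 / 1.99186 = 1.39247
θ = 2·atan2(ρ, z) = 2·atan2(1.38680, 0.262) = 2.76815 rad
ℓ = θ/κ = 2.76815/1.39247 = 1.98794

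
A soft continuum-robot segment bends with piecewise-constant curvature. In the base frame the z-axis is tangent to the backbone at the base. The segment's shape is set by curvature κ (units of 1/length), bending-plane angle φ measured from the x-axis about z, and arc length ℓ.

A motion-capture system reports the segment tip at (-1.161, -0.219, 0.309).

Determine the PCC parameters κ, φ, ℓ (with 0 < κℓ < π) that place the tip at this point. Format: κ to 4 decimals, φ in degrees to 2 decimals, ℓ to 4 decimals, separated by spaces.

1.5844 190.68 1.6599

ρ = √(x²+y²) = √(-1.161² + -0.219²) = 1.18147
φ = atan2(y, x) mod 360° = atan2(-0.219, -1.161) = 190.6822°
|p|² = ρ² + z² = 1.18147² + 0.309² = 1.49136
κ = 2ρ / |p|² = 2×1.18147 / 1.49136 = 1.58442
θ = 2·atan2(ρ, z) = 2·atan2(1.18147, 0.309) = 2.62998 rad
ℓ = θ/κ = 2.62998/1.58442 = 1.65990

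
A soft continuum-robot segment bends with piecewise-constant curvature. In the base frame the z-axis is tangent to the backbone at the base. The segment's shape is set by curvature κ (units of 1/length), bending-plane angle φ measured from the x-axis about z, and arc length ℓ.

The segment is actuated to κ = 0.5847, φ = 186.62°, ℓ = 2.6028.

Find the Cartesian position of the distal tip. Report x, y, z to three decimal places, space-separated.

-1.616 -0.188 1.708

θ = κ·ℓ = 0.5847 × 2.6028 = 1.52186 rad
ρ = (1 − cos θ)/κ = (1 − 0.04892)/0.5847 = 1.62661
z = sin θ / κ = 0.99880/0.5847 = 1.70823
x = ρ cos φ = 1.62661 × cos(186.62°) = -1.61577
y = ρ sin φ = 1.62661 × sin(186.62°) = -0.18752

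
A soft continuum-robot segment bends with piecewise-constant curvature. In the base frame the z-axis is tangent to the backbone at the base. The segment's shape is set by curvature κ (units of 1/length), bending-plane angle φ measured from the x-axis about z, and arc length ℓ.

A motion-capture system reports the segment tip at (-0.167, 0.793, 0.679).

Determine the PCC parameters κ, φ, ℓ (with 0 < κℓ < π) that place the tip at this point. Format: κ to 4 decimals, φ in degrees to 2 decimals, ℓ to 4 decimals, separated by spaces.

ρ = √(x²+y²) = √(-0.167² + 0.793²) = 0.81039
φ = atan2(y, x) mod 360° = atan2(0.793, -0.167) = 101.8923°
|p|² = ρ² + z² = 0.81039² + 0.679² = 1.11778
κ = 2ρ / |p|² = 2×0.81039 / 1.11778 = 1.45001
θ = 2·atan2(ρ, z) = 2·atan2(0.81039, 0.679) = 1.74678 rad
ℓ = θ/κ = 1.74678/1.45001 = 1.20467

1.4500 101.89 1.2047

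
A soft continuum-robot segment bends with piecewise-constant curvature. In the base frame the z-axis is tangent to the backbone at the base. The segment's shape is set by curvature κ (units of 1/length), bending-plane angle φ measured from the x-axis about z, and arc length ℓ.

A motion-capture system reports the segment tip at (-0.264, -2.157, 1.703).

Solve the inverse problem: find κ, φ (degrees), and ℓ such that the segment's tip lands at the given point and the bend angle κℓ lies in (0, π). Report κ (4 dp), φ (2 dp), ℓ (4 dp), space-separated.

0.5702 263.02 3.1783

ρ = √(x²+y²) = √(-0.264² + -2.157²) = 2.17310
φ = atan2(y, x) mod 360° = atan2(-2.157, -0.264) = 263.0221°
|p|² = ρ² + z² = 2.17310² + 1.703² = 7.62255
κ = 2ρ / |p|² = 2×2.17310 / 7.62255 = 0.57018
θ = 2·atan2(ρ, z) = 2·atan2(2.17310, 1.703) = 1.81218 rad
ℓ = θ/κ = 1.81218/0.57018 = 3.17828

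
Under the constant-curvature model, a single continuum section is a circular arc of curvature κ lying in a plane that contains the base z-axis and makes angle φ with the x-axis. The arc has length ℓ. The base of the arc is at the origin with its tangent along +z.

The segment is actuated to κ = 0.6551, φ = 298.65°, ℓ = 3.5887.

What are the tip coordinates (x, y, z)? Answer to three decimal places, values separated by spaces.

1.247 -2.282 1.085

θ = κ·ℓ = 0.6551 × 3.5887 = 2.35096 rad
ρ = (1 − cos θ)/κ = (1 − -0.70339)/0.6551 = 2.60020
z = sin θ / κ = 0.71080/0.6551 = 1.08503
x = ρ cos φ = 2.60020 × cos(298.65°) = 1.24669
y = ρ sin φ = 2.60020 × sin(298.65°) = -2.28185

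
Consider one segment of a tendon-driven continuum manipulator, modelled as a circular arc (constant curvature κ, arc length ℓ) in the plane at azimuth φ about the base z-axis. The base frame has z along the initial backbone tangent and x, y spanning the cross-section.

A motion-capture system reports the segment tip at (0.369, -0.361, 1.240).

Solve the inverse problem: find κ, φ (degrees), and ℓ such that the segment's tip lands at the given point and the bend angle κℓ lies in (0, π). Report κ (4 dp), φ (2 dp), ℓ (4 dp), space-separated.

ρ = √(x²+y²) = √(0.369² + -0.361²) = 0.51622
φ = atan2(y, x) mod 360° = atan2(-0.361, 0.369) = 315.6279°
|p|² = ρ² + z² = 0.51622² + 1.240² = 1.80408
κ = 2ρ / |p|² = 2×0.51622 / 1.80408 = 0.57228
θ = 2·atan2(ρ, z) = 2·atan2(0.51622, 1.240) = 0.78897 rad
ℓ = θ/κ = 0.78897/0.57228 = 1.37864

0.5723 315.63 1.3786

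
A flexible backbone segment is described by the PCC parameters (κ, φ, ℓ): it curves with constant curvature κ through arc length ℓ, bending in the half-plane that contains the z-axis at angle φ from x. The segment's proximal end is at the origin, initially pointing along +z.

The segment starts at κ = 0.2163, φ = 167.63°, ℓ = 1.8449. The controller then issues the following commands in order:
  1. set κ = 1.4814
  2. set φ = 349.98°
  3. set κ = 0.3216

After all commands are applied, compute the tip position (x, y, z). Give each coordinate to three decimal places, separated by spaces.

initial: κ=0.2163, φ=167.63°, ℓ=1.8449
cmd 1: set κ=1.4814 → (κ,φ,ℓ)=(1.4814,167.63°,1.8449) → tip=(-1.2645,0.2773,0.2682)
cmd 2: set φ=349.98° → (κ,φ,ℓ)=(1.4814,349.98°,1.8449) → tip=(1.2748,-0.2252,0.2682)
cmd 3: set κ=0.3216 → (κ,φ,ℓ)=(0.3216,349.98°,1.8449) → tip=(0.5233,-0.0925,1.7385)

0.523 -0.092 1.739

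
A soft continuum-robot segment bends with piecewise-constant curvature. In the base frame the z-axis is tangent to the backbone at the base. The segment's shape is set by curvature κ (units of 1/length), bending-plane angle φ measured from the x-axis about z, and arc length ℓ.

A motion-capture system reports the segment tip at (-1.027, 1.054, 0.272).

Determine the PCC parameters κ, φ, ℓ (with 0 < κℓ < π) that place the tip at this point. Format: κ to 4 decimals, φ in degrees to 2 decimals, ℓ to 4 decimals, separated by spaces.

ρ = √(x²+y²) = √(-1.027² + 1.054²) = 1.47161
φ = atan2(y, x) mod 360° = atan2(1.054, -1.027) = 134.2567°
|p|² = ρ² + z² = 1.47161² + 0.272² = 2.23963
κ = 2ρ / |p|² = 2×1.47161 / 2.23963 = 1.31416
θ = 2·atan2(ρ, z) = 2·atan2(1.47161, 0.272) = 2.77606 rad
ℓ = θ/κ = 2.77606/1.31416 = 2.11242

1.3142 134.26 2.1124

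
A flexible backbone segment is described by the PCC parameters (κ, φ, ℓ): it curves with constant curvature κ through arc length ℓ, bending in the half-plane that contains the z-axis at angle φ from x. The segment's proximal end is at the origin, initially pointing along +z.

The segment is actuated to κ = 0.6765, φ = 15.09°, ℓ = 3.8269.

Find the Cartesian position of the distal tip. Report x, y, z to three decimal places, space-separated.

2.642 0.712 0.776

θ = κ·ℓ = 0.6765 × 3.8269 = 2.58890 rad
ρ = (1 − cos θ)/κ = (1 − -0.85111)/0.6765 = 2.73631
z = sin θ / κ = 0.52498/0.6765 = 0.77603
x = ρ cos φ = 2.73631 × cos(15.09°) = 2.64196
y = ρ sin φ = 2.73631 × sin(15.09°) = 0.71236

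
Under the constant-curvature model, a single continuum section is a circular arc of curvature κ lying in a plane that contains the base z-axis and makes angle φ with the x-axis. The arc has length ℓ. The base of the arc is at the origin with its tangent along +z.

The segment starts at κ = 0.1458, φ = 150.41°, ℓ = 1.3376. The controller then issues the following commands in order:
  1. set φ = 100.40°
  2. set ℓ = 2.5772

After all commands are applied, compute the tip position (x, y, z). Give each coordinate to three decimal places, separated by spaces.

-0.086 0.471 2.517

initial: κ=0.1458, φ=150.41°, ℓ=1.3376
cmd 1: set φ=100.40° → (κ,φ,ℓ)=(0.1458,100.40°,1.3376) → tip=(-0.0235,0.1279,1.3291)
cmd 2: set ℓ=2.5772 → (κ,φ,ℓ)=(0.1458,100.40°,2.5772) → tip=(-0.0864,0.4707,2.5170)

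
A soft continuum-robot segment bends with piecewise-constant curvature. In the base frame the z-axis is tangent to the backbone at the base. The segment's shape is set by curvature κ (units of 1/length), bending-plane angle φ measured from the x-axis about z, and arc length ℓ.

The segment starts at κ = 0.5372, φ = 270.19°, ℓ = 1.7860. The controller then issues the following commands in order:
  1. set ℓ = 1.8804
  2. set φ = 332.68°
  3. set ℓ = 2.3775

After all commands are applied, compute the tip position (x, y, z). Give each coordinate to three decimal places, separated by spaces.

initial: κ=0.5372, φ=270.19°, ℓ=1.7860
cmd 1: set ℓ=1.8804 → (κ,φ,ℓ)=(0.5372,270.19°,1.8804) → tip=(0.0029,-0.8717,1.5765)
cmd 2: set φ=332.68° → (κ,φ,ℓ)=(0.5372,332.68°,1.8804) → tip=(0.7745,-0.4001,1.5765)
cmd 3: set ℓ=2.3775 → (κ,φ,ℓ)=(0.5372,332.68°,2.3775) → tip=(1.1752,-0.6071,1.7818)

1.175 -0.607 1.782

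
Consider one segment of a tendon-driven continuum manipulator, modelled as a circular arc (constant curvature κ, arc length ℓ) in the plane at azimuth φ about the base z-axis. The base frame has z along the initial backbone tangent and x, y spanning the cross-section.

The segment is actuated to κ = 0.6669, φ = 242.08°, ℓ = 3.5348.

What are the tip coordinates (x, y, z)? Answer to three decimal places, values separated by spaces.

-1.199 -2.263 1.059

θ = κ·ℓ = 0.6669 × 3.5348 = 2.35736 rad
ρ = (1 − cos θ)/κ = (1 − -0.70793)/0.6669 = 2.56100
z = sin θ / κ = 0.70628/0.6669 = 1.05905
x = ρ cos φ = 2.56100 × cos(242.08°) = -1.19916
y = ρ sin φ = 2.56100 × sin(242.08°) = -2.26290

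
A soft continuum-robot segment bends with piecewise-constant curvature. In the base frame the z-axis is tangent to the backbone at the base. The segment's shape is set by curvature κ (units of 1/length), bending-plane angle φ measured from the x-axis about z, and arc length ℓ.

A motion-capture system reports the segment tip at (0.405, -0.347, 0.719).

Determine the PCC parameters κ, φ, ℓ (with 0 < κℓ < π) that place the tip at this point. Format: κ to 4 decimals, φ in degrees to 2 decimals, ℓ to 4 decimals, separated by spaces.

1.3310 319.41 0.9590

ρ = √(x²+y²) = √(0.405² + -0.347²) = 0.53332
φ = atan2(y, x) mod 360° = atan2(-0.347, 0.405) = 319.4104°
|p|² = ρ² + z² = 0.53332² + 0.719² = 0.80140
κ = 2ρ / |p|² = 2×0.53332 / 0.80140 = 1.33099
θ = 2·atan2(ρ, z) = 2·atan2(0.53332, 0.719) = 1.27641 rad
ℓ = θ/κ = 1.27641/1.33099 = 0.95899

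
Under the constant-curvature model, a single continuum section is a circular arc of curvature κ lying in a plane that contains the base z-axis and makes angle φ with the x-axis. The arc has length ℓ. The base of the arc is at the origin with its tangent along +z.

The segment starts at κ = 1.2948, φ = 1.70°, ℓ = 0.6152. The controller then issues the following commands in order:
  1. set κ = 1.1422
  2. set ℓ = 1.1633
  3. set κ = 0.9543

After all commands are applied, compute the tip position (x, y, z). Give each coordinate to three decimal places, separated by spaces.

0.582 0.017 0.939

initial: κ=1.2948, φ=1.70°, ℓ=0.6152
cmd 1: set κ=1.1422 → (κ,φ,ℓ)=(1.1422,1.70°,0.6152) → tip=(0.2073,0.0062,0.5658)
cmd 2: set ℓ=1.1633 → (κ,φ,ℓ)=(1.1422,1.70°,1.1633) → tip=(0.6653,0.0197,0.8500)
cmd 3: set κ=0.9543 → (κ,φ,ℓ)=(0.9543,1.70°,1.1633) → tip=(0.5818,0.0173,0.9387)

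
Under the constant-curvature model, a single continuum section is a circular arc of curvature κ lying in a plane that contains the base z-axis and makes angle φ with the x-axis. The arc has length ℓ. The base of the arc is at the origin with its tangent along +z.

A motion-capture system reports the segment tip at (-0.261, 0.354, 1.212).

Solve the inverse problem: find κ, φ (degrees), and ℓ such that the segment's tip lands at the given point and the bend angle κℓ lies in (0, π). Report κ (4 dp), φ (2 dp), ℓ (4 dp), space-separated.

ρ = √(x²+y²) = √(-0.261² + 0.354²) = 0.43981
φ = atan2(y, x) mod 360° = atan2(0.354, -0.261) = 126.4009°
|p|² = ρ² + z² = 0.43981² + 1.212² = 1.66238
κ = 2ρ / |p|² = 2×0.43981 / 1.66238 = 0.52914
θ = 2·atan2(ρ, z) = 2·atan2(0.43981, 1.212) = 0.69621 rad
ℓ = θ/κ = 0.69621/0.52914 = 1.31575

0.5291 126.40 1.3157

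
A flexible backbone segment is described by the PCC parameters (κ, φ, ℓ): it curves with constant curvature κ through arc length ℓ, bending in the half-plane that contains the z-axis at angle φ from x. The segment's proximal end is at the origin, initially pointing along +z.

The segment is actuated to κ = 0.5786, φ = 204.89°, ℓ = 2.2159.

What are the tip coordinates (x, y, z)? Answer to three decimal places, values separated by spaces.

θ = κ·ℓ = 0.5786 × 2.2159 = 1.28212 rad
ρ = (1 − cos θ)/κ = (1 − 0.28468)/0.5786 = 1.23629
z = sin θ / κ = 0.95862/0.5786 = 1.65679
x = ρ cos φ = 1.23629 × cos(204.89°) = -1.12146
y = ρ sin φ = 1.23629 × sin(204.89°) = -0.52033

-1.121 -0.520 1.657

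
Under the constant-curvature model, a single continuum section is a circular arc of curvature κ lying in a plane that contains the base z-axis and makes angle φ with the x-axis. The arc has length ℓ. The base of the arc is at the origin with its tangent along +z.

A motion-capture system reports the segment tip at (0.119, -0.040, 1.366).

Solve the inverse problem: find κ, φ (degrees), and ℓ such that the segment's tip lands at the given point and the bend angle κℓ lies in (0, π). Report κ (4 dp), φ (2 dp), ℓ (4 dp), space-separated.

ρ = √(x²+y²) = √(0.119² + -0.040²) = 0.12554
φ = atan2(y, x) mod 360° = atan2(-0.040, 0.119) = 341.4207°
|p|² = ρ² + z² = 0.12554² + 1.366² = 1.88172
κ = 2ρ / |p|² = 2×0.12554 / 1.88172 = 0.13343
θ = 2·atan2(ρ, z) = 2·atan2(0.12554, 1.366) = 0.18330 rad
ℓ = θ/κ = 0.18330/0.13343 = 1.37368

0.1334 341.42 1.3737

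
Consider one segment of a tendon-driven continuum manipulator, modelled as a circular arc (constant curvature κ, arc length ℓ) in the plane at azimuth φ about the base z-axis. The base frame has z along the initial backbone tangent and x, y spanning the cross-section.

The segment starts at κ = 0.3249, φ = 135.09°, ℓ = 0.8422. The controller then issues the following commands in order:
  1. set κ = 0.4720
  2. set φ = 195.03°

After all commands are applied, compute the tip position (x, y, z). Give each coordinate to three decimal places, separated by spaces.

initial: κ=0.3249, φ=135.09°, ℓ=0.8422
cmd 1: set κ=0.4720 → (κ,φ,ℓ)=(0.4720,135.09°,0.8422) → tip=(-0.1170,0.1166,0.8202)
cmd 2: set φ=195.03° → (κ,φ,ℓ)=(0.4720,195.03°,0.8422) → tip=(-0.1596,-0.0428,0.8202)

-0.160 -0.043 0.820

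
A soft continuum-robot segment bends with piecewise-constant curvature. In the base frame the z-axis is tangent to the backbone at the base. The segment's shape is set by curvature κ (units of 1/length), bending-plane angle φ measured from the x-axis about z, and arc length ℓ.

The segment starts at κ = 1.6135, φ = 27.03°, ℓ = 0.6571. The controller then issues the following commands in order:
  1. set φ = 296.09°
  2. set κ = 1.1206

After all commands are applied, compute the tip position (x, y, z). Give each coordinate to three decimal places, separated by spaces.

0.102 -0.208 0.599

initial: κ=1.6135, φ=27.03°, ℓ=0.6571
cmd 1: set φ=296.09° → (κ,φ,ℓ)=(1.6135,296.09°,0.6571) → tip=(0.1394,-0.2846,0.5407)
cmd 2: set κ=1.1206 → (κ,φ,ℓ)=(1.1206,296.09°,0.6571) → tip=(0.1017,-0.2076,0.5993)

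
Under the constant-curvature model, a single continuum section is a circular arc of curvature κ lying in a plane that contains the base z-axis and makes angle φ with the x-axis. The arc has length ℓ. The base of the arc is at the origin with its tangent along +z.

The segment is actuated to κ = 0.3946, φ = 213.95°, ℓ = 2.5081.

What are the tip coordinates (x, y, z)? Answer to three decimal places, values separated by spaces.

θ = κ·ℓ = 0.3946 × 2.5081 = 0.98970 rad
ρ = (1 − cos θ)/κ = (1 − 0.54894)/0.3946 = 1.14307
z = sin θ / κ = 0.83586/0.3946 = 2.11824
x = ρ cos φ = 1.14307 × cos(213.95°) = -0.94821
y = ρ sin φ = 1.14307 × sin(213.95°) = -0.63837

-0.948 -0.638 2.118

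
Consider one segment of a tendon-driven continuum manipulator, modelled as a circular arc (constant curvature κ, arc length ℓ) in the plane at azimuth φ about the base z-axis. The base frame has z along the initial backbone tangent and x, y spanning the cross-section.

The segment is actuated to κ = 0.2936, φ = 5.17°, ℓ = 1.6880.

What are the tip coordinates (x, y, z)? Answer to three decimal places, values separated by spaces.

0.408 0.037 1.620

θ = κ·ℓ = 0.2936 × 1.6880 = 0.49560 rad
ρ = (1 − cos θ)/κ = (1 − 0.87969)/0.2936 = 0.40979
z = sin θ / κ = 0.47556/0.2936 = 1.61974
x = ρ cos φ = 0.40979 × cos(5.17°) = 0.40812
y = ρ sin φ = 0.40979 × sin(5.17°) = 0.03693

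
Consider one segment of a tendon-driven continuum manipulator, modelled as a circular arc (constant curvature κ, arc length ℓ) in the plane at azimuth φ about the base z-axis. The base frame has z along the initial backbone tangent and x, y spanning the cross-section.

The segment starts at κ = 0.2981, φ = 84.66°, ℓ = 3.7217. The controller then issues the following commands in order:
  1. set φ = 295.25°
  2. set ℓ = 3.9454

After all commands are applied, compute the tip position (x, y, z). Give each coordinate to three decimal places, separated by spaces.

initial: κ=0.2981, φ=84.66°, ℓ=3.7217
cmd 1: set φ=295.25° → (κ,φ,ℓ)=(0.2981,295.25°,3.7217) → tip=(0.7939,-1.6834,3.0039)
cmd 2: set ℓ=3.9454 → (κ,φ,ℓ)=(0.2981,295.25°,3.9454) → tip=(0.8807,-1.8674,3.0967)

0.881 -1.867 3.097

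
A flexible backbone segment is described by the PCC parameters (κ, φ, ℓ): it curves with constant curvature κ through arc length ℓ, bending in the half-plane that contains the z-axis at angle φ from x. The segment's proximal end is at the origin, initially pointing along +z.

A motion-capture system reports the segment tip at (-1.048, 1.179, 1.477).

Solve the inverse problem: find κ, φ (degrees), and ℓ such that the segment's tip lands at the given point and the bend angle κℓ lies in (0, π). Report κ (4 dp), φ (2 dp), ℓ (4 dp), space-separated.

0.6756 131.63 2.4224

ρ = √(x²+y²) = √(-1.048² + 1.179²) = 1.57745
φ = atan2(y, x) mod 360° = atan2(1.179, -1.048) = 131.6335°
|p|² = ρ² + z² = 1.57745² + 1.477² = 4.66987
κ = 2ρ / |p|² = 2×1.57745 / 4.66987 = 0.67559
θ = 2·atan2(ρ, z) = 2·atan2(1.57745, 1.477) = 1.63654 rad
ℓ = θ/κ = 1.63654/0.67559 = 2.42241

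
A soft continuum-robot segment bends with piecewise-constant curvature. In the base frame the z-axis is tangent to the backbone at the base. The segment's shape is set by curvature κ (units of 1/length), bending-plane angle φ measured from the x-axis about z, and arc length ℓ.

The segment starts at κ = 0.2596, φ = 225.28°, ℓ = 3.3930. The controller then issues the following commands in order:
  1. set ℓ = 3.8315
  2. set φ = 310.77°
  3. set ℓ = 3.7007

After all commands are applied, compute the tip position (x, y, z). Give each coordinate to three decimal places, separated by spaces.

initial: κ=0.2596, φ=225.28°, ℓ=3.3930
cmd 1: set ℓ=3.8315 → (κ,φ,ℓ)=(0.2596,225.28°,3.8315) → tip=(-1.2338,-1.2460,3.2302)
cmd 2: set φ=310.77° → (κ,φ,ℓ)=(0.2596,310.77°,3.8315) → tip=(1.1451,-1.3280,3.2302)
cmd 3: set ℓ=3.7007 → (κ,φ,ℓ)=(0.2596,310.77°,3.7007) → tip=(1.0743,-1.2459,3.1571)

1.074 -1.246 3.157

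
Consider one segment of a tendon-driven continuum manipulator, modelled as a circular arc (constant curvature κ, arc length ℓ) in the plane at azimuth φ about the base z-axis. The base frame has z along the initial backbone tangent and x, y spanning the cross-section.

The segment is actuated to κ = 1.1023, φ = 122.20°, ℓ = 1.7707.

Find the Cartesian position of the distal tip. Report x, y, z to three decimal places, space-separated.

θ = κ·ℓ = 1.1023 × 1.7707 = 1.95184 rad
ρ = (1 − cos θ)/κ = (1 − -0.37189)/1.1023 = 1.24457
z = sin θ / κ = 0.92828/1.1023 = 0.84213
x = ρ cos φ = 1.24457 × cos(122.20°) = -0.66320
y = ρ sin φ = 1.24457 × sin(122.20°) = 1.05315

-0.663 1.053 0.842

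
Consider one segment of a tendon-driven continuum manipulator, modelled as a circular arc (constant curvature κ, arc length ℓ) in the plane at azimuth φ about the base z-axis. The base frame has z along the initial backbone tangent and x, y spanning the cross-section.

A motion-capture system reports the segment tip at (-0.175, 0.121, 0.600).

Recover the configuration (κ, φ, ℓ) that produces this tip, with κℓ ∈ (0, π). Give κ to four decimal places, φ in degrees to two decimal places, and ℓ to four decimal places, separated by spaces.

ρ = √(x²+y²) = √(-0.175² + 0.121²) = 0.21276
φ = atan2(y, x) mod 360° = atan2(0.121, -0.175) = 145.3389°
|p|² = ρ² + z² = 0.21276² + 0.600² = 0.40527
κ = 2ρ / |p|² = 2×0.21276 / 0.40527 = 1.04997
θ = 2·atan2(ρ, z) = 2·atan2(0.21276, 0.600) = 0.68153 rad
ℓ = θ/κ = 0.68153/1.04997 = 0.64909

1.0500 145.34 0.6491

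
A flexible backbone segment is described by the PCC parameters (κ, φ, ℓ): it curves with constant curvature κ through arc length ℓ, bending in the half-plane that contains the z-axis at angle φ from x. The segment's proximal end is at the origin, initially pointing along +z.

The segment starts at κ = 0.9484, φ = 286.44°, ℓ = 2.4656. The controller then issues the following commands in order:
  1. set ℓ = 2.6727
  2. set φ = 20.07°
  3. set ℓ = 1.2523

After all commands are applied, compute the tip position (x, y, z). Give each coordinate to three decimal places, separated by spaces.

initial: κ=0.9484, φ=286.44°, ℓ=2.4656
cmd 1: set ℓ=2.6727 → (κ,φ,ℓ)=(0.9484,286.44°,2.6727) → tip=(0.5435,-1.8421,0.6013)
cmd 2: set φ=20.07° → (κ,φ,ℓ)=(0.9484,20.07°,2.6727) → tip=(1.8039,0.6591,0.6013)
cmd 3: set ℓ=1.2523 → (κ,φ,ℓ)=(0.9484,20.07°,1.2523) → tip=(0.6202,0.2266,0.9780)

0.620 0.227 0.978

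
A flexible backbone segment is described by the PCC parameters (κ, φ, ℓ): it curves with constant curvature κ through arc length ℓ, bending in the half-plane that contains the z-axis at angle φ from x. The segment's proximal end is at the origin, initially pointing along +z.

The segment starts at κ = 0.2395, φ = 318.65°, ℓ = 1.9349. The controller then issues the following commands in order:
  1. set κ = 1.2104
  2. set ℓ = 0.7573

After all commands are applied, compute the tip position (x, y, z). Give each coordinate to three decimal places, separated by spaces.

initial: κ=0.2395, φ=318.65°, ℓ=1.9349
cmd 1: set κ=1.2104 → (κ,φ,ℓ)=(1.2104,318.65°,1.9349) → tip=(1.0525,-0.9263,0.5924)
cmd 2: set ℓ=0.7573 → (κ,φ,ℓ)=(1.2104,318.65°,0.7573) → tip=(0.2428,-0.2137,0.6556)

0.243 -0.214 0.656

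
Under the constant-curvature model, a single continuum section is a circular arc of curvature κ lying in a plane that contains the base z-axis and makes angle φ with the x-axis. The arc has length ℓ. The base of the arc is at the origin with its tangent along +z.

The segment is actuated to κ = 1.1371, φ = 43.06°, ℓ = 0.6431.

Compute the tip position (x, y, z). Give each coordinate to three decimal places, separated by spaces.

0.164 0.154 0.587

θ = κ·ℓ = 1.1371 × 0.6431 = 0.73127 rad
ρ = (1 − cos θ)/κ = (1 − 0.74433)/1.1371 = 0.22485
z = sin θ / κ = 0.66781/1.1371 = 0.58730
x = ρ cos φ = 0.22485 × cos(43.06°) = 0.16428
y = ρ sin φ = 0.22485 × sin(43.06°) = 0.15352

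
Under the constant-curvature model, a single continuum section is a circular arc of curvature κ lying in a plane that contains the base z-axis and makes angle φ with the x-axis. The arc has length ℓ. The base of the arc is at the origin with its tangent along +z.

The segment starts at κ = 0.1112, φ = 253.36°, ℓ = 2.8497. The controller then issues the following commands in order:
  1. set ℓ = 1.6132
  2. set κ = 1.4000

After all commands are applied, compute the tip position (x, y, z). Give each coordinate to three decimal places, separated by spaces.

-0.334 -1.119 0.552

initial: κ=0.1112, φ=253.36°, ℓ=2.8497
cmd 1: set ℓ=1.6132 → (κ,φ,ℓ)=(0.1112,253.36°,1.6132) → tip=(-0.0413,-0.1383,1.6046)
cmd 2: set κ=1.4000 → (κ,φ,ℓ)=(1.4000,253.36°,1.6132) → tip=(-0.3344,-1.1188,0.5519)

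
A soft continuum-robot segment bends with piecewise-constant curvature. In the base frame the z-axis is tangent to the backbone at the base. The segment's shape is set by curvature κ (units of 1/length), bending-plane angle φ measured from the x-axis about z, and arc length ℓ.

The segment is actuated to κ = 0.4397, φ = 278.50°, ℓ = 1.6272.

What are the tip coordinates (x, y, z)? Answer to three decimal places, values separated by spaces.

0.082 -0.552 1.492

θ = κ·ℓ = 0.4397 × 1.6272 = 0.71548 rad
ρ = (1 − cos θ)/κ = (1 − 0.75478)/0.4397 = 0.55770
z = sin θ / κ = 0.65598/0.4397 = 1.49188
x = ρ cos φ = 0.55770 × cos(278.50°) = 0.08243
y = ρ sin φ = 0.55770 × sin(278.50°) = -0.55158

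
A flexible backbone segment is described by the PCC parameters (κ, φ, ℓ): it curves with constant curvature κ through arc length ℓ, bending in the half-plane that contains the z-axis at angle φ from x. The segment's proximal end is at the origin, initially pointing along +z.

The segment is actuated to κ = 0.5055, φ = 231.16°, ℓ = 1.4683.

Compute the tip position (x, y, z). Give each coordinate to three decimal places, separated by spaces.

θ = κ·ℓ = 0.5055 × 1.4683 = 0.74223 rad
ρ = (1 − cos θ)/κ = (1 − 0.73697)/0.5055 = 0.52034
z = sin θ / κ = 0.67593/0.5055 = 1.33715
x = ρ cos φ = 0.52034 × cos(231.16°) = -0.32633
y = ρ sin φ = 0.52034 × sin(231.16°) = -0.40530

-0.326 -0.405 1.337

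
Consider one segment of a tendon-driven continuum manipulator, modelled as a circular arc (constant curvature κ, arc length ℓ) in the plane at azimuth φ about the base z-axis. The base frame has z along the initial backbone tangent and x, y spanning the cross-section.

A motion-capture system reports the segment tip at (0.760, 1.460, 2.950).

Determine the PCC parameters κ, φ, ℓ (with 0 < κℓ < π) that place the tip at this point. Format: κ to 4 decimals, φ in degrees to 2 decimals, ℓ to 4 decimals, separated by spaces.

ρ = √(x²+y²) = √(0.760² + 1.460²) = 1.64596
φ = atan2(y, x) mod 360° = atan2(1.460, 0.760) = 62.5009°
|p|² = ρ² + z² = 1.64596² + 2.950² = 11.41170
κ = 2ρ / |p|² = 2×1.64596 / 11.41170 = 0.28847
θ = 2·atan2(ρ, z) = 2·atan2(1.64596, 2.950) = 1.01786 rad
ℓ = θ/κ = 1.01786/0.28847 = 3.52848

0.2885 62.50 3.5285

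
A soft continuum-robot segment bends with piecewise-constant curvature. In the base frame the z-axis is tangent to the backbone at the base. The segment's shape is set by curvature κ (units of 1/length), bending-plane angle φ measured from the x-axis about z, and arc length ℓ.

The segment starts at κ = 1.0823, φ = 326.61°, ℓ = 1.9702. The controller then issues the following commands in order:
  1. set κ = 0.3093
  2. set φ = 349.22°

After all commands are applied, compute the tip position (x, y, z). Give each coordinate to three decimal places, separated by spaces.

initial: κ=1.0823, φ=326.61°, ℓ=1.9702
cmd 1: set κ=0.3093 → (κ,φ,ℓ)=(0.3093,326.61°,1.9702) → tip=(0.4859,-0.3203,1.8505)
cmd 2: set φ=349.22° → (κ,φ,ℓ)=(0.3093,349.22°,1.9702) → tip=(0.5717,-0.1088,1.8505)

0.572 -0.109 1.851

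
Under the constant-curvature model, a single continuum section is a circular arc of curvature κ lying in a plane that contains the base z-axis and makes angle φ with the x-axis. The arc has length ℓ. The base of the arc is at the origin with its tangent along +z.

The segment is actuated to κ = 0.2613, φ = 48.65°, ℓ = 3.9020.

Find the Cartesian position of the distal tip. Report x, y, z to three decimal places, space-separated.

1.204 1.368 3.260

θ = κ·ℓ = 0.2613 × 3.9020 = 1.01959 rad
ρ = (1 − cos θ)/κ = (1 − 0.52371)/0.2613 = 1.82276
z = sin θ / κ = 0.85189/0.2613 = 3.26022
x = ρ cos φ = 1.82276 × cos(48.65°) = 1.20422
y = ρ sin φ = 1.82276 × sin(48.65°) = 1.36832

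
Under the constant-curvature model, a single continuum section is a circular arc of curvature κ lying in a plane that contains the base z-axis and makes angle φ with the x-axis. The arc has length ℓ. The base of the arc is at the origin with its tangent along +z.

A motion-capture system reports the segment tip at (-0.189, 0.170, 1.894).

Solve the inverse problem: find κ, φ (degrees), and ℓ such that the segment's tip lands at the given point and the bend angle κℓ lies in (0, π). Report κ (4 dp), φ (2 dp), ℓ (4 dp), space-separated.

0.1392 138.03 1.9167

ρ = √(x²+y²) = √(-0.189² + 0.170²) = 0.25421
φ = atan2(y, x) mod 360° = atan2(0.170, -0.189) = 138.0295°
|p|² = ρ² + z² = 0.25421² + 1.894² = 3.65186
κ = 2ρ / |p|² = 2×0.25421 / 3.65186 = 0.13922
θ = 2·atan2(ρ, z) = 2·atan2(0.25421, 1.894) = 0.26684 rad
ℓ = θ/κ = 0.26684/0.13922 = 1.91666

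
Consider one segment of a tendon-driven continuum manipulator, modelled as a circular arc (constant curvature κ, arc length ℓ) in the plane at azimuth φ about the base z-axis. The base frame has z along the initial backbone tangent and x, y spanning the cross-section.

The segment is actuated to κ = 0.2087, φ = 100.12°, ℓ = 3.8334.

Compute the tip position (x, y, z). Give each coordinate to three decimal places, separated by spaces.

θ = κ·ℓ = 0.2087 × 3.8334 = 0.80003 rad
ρ = (1 − cos θ)/κ = (1 − 0.69668)/0.2087 = 1.45336
z = sin θ / κ = 0.71738/0.2087 = 3.43736
x = ρ cos φ = 1.45336 × cos(100.12°) = -0.25537
y = ρ sin φ = 1.45336 × sin(100.12°) = 1.43074

-0.255 1.431 3.437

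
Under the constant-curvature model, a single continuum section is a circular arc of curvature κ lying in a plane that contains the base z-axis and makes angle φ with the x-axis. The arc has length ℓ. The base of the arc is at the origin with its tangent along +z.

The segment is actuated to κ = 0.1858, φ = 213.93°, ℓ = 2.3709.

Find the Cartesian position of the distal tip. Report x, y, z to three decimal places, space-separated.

θ = κ·ℓ = 0.1858 × 2.3709 = 0.44051 rad
ρ = (1 − cos θ)/κ = (1 − 0.90453)/0.1858 = 0.51382
z = sin θ / κ = 0.42640/0.1858 = 2.29496
x = ρ cos φ = 0.51382 × cos(213.93°) = -0.42632
y = ρ sin φ = 0.51382 × sin(213.93°) = -0.28680

-0.426 -0.287 2.295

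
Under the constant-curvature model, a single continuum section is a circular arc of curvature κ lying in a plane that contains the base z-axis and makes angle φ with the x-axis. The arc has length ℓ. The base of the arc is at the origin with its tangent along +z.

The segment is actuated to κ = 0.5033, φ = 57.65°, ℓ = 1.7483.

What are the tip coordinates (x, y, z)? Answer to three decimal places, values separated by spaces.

0.386 0.609 1.531

θ = κ·ℓ = 0.5033 × 1.7483 = 0.87992 rad
ρ = (1 − cos θ)/κ = (1 − 0.63721)/0.5033 = 0.72082
z = sin θ / κ = 0.77069/0.5033 = 1.53127
x = ρ cos φ = 0.72082 × cos(57.65°) = 0.38570
y = ρ sin φ = 0.72082 × sin(57.65°) = 0.60894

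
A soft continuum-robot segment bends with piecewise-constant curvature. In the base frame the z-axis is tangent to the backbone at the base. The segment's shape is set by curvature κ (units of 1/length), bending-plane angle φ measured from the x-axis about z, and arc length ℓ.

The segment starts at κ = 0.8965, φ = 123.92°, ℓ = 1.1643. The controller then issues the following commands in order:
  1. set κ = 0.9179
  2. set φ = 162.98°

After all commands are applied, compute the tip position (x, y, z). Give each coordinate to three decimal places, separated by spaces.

initial: κ=0.8965, φ=123.92°, ℓ=1.1643
cmd 1: set κ=0.9179 → (κ,φ,ℓ)=(0.9179,123.92°,1.1643) → tip=(-0.3154,0.4690,0.9550)
cmd 2: set φ=162.98° → (κ,φ,ℓ)=(0.9179,162.98°,1.1643) → tip=(-0.5404,0.1654,0.9550)

-0.540 0.165 0.955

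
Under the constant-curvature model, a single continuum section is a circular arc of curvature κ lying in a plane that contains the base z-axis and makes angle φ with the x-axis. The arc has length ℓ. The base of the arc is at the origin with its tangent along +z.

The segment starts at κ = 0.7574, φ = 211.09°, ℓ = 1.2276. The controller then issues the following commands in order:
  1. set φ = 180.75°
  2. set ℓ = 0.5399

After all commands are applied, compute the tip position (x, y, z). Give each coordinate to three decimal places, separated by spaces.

initial: κ=0.7574, φ=211.09°, ℓ=1.2276
cmd 1: set φ=180.75° → (κ,φ,ℓ)=(0.7574,180.75°,1.2276) → tip=(-0.5307,-0.0069,1.0582)
cmd 2: set ℓ=0.5399 → (κ,φ,ℓ)=(0.7574,180.75°,0.5399) → tip=(-0.1088,-0.0014,0.5250)

-0.109 -0.001 0.525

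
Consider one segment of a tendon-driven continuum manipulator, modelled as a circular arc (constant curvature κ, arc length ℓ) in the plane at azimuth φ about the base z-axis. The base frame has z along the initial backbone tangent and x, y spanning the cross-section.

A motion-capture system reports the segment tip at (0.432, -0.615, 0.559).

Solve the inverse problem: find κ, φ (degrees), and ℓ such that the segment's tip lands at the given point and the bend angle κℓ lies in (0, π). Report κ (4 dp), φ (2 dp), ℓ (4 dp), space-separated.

1.7133 305.09 1.0871

ρ = √(x²+y²) = √(0.432² + -0.615²) = 0.75156
φ = atan2(y, x) mod 360° = atan2(-0.615, 0.432) = 305.0857°
|p|² = ρ² + z² = 0.75156² + 0.559² = 0.87733
κ = 2ρ / |p|² = 2×0.75156 / 0.87733 = 1.71330
θ = 2·atan2(ρ, z) = 2·atan2(0.75156, 0.559) = 1.86257 rad
ℓ = θ/κ = 1.86257/1.71330 = 1.08713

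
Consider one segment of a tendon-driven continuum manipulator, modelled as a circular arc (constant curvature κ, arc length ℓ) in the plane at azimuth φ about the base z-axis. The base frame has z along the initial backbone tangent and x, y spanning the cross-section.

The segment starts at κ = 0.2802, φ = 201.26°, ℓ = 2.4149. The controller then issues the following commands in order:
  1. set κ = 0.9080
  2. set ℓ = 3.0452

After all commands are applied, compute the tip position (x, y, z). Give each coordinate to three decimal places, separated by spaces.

initial: κ=0.2802, φ=201.26°, ℓ=2.4149
cmd 1: set κ=0.9080 → (κ,φ,ℓ)=(0.9080,201.26°,2.4149) → tip=(-1.6243,-0.6320,0.8951)
cmd 2: set ℓ=3.0452 → (κ,φ,ℓ)=(0.9080,201.26°,3.0452) → tip=(-1.9808,-0.7707,0.4050)

-1.981 -0.771 0.405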